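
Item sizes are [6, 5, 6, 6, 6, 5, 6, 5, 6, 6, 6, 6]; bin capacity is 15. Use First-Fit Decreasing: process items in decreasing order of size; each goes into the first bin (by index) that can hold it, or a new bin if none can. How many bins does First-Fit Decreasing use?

Sorted descending: 6, 6, 6, 6, 6, 6, 6, 6, 6, 5, 5, 5.
Put 6 in bin 1; 9 remain.
Put 6 in bin 1; 3 remain.
Put 6 in bin 2; 9 remain.
Put 6 in bin 2; 3 remain.
Put 6 in bin 3; 9 remain.
Put 6 in bin 3; 3 remain.
Put 6 in bin 4; 9 remain.
Put 6 in bin 4; 3 remain.
Put 6 in bin 5; 9 remain.
Put 5 in bin 5; 4 remain.
Put 5 in bin 6; 10 remain.
Put 5 in bin 6; 5 remain.

6 bins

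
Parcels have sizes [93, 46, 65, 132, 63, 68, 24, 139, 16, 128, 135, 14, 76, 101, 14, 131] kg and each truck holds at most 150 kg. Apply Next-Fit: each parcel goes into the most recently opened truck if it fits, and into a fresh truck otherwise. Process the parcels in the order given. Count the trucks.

Put 93 kg in truck 1; 57 kg remain.
Put 46 kg in truck 1; 11 kg remain.
Put 65 kg in truck 2; 85 kg remain.
Put 132 kg in truck 3; 18 kg remain.
Put 63 kg in truck 4; 87 kg remain.
Put 68 kg in truck 4; 19 kg remain.
Put 24 kg in truck 5; 126 kg remain.
Put 139 kg in truck 6; 11 kg remain.
Put 16 kg in truck 7; 134 kg remain.
Put 128 kg in truck 7; 6 kg remain.
Put 135 kg in truck 8; 15 kg remain.
Put 14 kg in truck 8; 1 kg remain.
Put 76 kg in truck 9; 74 kg remain.
Put 101 kg in truck 10; 49 kg remain.
Put 14 kg in truck 10; 35 kg remain.
Put 131 kg in truck 11; 19 kg remain.
Final trucks: [93,46] [65] [132] [63,68] [24] [139] [16,128] [135,14] [76] [101,14] [131].

11 trucks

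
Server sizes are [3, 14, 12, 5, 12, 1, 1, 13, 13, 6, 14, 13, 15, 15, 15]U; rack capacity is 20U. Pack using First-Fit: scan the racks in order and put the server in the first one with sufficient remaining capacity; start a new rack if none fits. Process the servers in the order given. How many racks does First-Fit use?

10 racks

rack 1: place 3U, 17U left
rack 1: place 14U, 3U left
rack 2: place 12U, 8U left
rack 2: place 5U, 3U left
rack 3: place 12U, 8U left
rack 1: place 1U, 2U left
rack 1: place 1U, 1U left
rack 4: place 13U, 7U left
rack 5: place 13U, 7U left
rack 3: place 6U, 2U left
rack 6: place 14U, 6U left
rack 7: place 13U, 7U left
rack 8: place 15U, 5U left
rack 9: place 15U, 5U left
rack 10: place 15U, 5U left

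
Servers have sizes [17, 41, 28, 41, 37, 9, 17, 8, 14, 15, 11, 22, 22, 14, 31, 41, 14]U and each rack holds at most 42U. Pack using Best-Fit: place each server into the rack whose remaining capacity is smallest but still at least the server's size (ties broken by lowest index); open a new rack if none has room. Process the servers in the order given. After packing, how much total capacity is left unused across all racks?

38

rack 1: place 17U, 25U left
rack 2: place 41U, 1U left
rack 3: place 28U, 14U left
rack 4: place 41U, 1U left
rack 5: place 37U, 5U left
rack 3: place 9U, 5U left
rack 1: place 17U, 8U left
rack 1: place 8U, 0U left
rack 6: place 14U, 28U left
rack 6: place 15U, 13U left
rack 6: place 11U, 2U left
rack 7: place 22U, 20U left
rack 8: place 22U, 20U left
rack 7: place 14U, 6U left
rack 9: place 31U, 11U left
rack 10: place 41U, 1U left
rack 8: place 14U, 6U left
10 racks × 42U = 420U; used 382U; unused 38U.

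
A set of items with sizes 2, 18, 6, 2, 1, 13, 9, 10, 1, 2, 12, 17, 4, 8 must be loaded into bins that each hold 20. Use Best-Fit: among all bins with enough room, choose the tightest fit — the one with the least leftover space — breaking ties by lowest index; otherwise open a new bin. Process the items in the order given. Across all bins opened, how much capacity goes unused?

Put 2 in bin 1; 18 remain.
Put 18 in bin 1; 0 remain.
Put 6 in bin 2; 14 remain.
Put 2 in bin 2; 12 remain.
Put 1 in bin 2; 11 remain.
Put 13 in bin 3; 7 remain.
Put 9 in bin 2; 2 remain.
Put 10 in bin 4; 10 remain.
Put 1 in bin 2; 1 remain.
Put 2 in bin 3; 5 remain.
Put 12 in bin 5; 8 remain.
Put 17 in bin 6; 3 remain.
Put 4 in bin 3; 1 remain.
Put 8 in bin 5; 0 remain.
6 bins × 20 = 120; used 105; unused 15.

15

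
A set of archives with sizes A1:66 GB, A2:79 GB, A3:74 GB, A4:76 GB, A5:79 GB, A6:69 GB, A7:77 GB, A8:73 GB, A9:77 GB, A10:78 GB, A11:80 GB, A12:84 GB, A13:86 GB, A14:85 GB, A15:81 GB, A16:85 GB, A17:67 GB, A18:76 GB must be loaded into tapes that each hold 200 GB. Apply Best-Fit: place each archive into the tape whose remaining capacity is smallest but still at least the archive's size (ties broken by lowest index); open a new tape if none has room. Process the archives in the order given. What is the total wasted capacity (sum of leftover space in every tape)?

408

tape 1: place A1 (66 GB), 134 GB left
tape 1: place A2 (79 GB), 55 GB left
tape 2: place A3 (74 GB), 126 GB left
tape 2: place A4 (76 GB), 50 GB left
tape 3: place A5 (79 GB), 121 GB left
tape 3: place A6 (69 GB), 52 GB left
tape 4: place A7 (77 GB), 123 GB left
tape 4: place A8 (73 GB), 50 GB left
tape 5: place A9 (77 GB), 123 GB left
tape 5: place A10 (78 GB), 45 GB left
tape 6: place A11 (80 GB), 120 GB left
tape 6: place A12 (84 GB), 36 GB left
tape 7: place A13 (86 GB), 114 GB left
tape 7: place A14 (85 GB), 29 GB left
tape 8: place A15 (81 GB), 119 GB left
tape 8: place A16 (85 GB), 34 GB left
tape 9: place A17 (67 GB), 133 GB left
tape 9: place A18 (76 GB), 57 GB left
9 tapes × 200 GB = 1800 GB; used 1392 GB; unused 408 GB.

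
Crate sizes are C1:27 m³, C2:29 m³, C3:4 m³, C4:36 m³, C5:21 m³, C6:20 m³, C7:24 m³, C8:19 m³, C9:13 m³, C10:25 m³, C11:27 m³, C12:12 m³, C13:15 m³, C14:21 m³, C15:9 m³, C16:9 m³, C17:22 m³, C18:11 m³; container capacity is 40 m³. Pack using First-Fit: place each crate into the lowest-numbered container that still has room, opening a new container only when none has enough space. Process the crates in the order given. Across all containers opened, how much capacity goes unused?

Put C1 (27 m³) in container 1; 13 m³ remain.
Put C2 (29 m³) in container 2; 11 m³ remain.
Put C3 (4 m³) in container 1; 9 m³ remain.
Put C4 (36 m³) in container 3; 4 m³ remain.
Put C5 (21 m³) in container 4; 19 m³ remain.
Put C6 (20 m³) in container 5; 20 m³ remain.
Put C7 (24 m³) in container 6; 16 m³ remain.
Put C8 (19 m³) in container 4; 0 m³ remain.
Put C9 (13 m³) in container 5; 7 m³ remain.
Put C10 (25 m³) in container 7; 15 m³ remain.
Put C11 (27 m³) in container 8; 13 m³ remain.
Put C12 (12 m³) in container 6; 4 m³ remain.
Put C13 (15 m³) in container 7; 0 m³ remain.
Put C14 (21 m³) in container 9; 19 m³ remain.
Put C15 (9 m³) in container 1; 0 m³ remain.
Put C16 (9 m³) in container 2; 2 m³ remain.
Put C17 (22 m³) in container 10; 18 m³ remain.
Put C18 (11 m³) in container 8; 2 m³ remain.
10 containers × 40 m³ = 400 m³; used 344 m³; unused 56 m³.

56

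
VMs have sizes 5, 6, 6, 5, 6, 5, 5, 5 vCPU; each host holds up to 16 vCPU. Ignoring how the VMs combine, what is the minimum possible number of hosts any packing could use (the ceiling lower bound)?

3

Total size = 5 + 6 + 6 + 5 + 6 + 5 + 5 + 5 = 43 vCPU.
⌈43 / 16⌉ = 3.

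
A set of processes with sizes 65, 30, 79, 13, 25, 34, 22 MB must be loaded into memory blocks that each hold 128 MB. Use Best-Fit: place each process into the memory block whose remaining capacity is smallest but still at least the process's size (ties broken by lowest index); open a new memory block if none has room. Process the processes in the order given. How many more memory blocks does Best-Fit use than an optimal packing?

Best-Fit: [65,30,13] [79,25,22] [34] → 3 memory blocks.
Total size 268 MB; any packing needs at least ⌈268/128⌉ = 3 memory blocks.
So 3 is already optimal.

0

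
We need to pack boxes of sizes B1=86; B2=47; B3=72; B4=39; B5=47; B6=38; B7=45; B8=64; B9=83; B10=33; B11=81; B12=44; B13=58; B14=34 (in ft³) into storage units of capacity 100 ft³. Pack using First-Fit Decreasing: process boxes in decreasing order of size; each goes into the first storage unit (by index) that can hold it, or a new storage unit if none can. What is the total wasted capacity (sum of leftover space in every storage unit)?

129

Sorted descending: 86, 83, 81, 72, 64, 58, 47, 47, 45, 44, 39, 38, 34, 33.
86 ft³ → storage unit 1 (remaining 14 ft³)
83 ft³ → storage unit 2 (remaining 17 ft³)
81 ft³ → storage unit 3 (remaining 19 ft³)
72 ft³ → storage unit 4 (remaining 28 ft³)
64 ft³ → storage unit 5 (remaining 36 ft³)
58 ft³ → storage unit 6 (remaining 42 ft³)
47 ft³ → storage unit 7 (remaining 53 ft³)
47 ft³ → storage unit 7 (remaining 6 ft³)
45 ft³ → storage unit 8 (remaining 55 ft³)
44 ft³ → storage unit 8 (remaining 11 ft³)
39 ft³ → storage unit 6 (remaining 3 ft³)
38 ft³ → storage unit 9 (remaining 62 ft³)
34 ft³ → storage unit 5 (remaining 2 ft³)
33 ft³ → storage unit 9 (remaining 29 ft³)
9 storage units × 100 ft³ = 900 ft³; used 771 ft³; unused 129 ft³.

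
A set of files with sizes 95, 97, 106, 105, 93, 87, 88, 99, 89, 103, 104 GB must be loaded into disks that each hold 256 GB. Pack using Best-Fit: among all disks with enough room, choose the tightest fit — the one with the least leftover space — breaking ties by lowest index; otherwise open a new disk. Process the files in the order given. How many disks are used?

95 GB → disk 1 (remaining 161 GB)
97 GB → disk 1 (remaining 64 GB)
106 GB → disk 2 (remaining 150 GB)
105 GB → disk 2 (remaining 45 GB)
93 GB → disk 3 (remaining 163 GB)
87 GB → disk 3 (remaining 76 GB)
88 GB → disk 4 (remaining 168 GB)
99 GB → disk 4 (remaining 69 GB)
89 GB → disk 5 (remaining 167 GB)
103 GB → disk 5 (remaining 64 GB)
104 GB → disk 6 (remaining 152 GB)
Final disks: [95,97] [106,105] [93,87] [88,99] [89,103] [104].

6 disks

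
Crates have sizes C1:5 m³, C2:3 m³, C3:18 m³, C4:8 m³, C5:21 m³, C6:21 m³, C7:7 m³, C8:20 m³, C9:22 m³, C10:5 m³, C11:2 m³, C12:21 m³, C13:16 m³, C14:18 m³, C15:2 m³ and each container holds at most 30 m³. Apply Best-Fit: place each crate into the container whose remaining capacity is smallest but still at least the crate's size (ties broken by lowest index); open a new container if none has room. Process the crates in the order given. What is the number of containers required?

8

Put C1 (5 m³) in container 1; 25 m³ remain.
Put C2 (3 m³) in container 1; 22 m³ remain.
Put C3 (18 m³) in container 1; 4 m³ remain.
Put C4 (8 m³) in container 2; 22 m³ remain.
Put C5 (21 m³) in container 2; 1 m³ remain.
Put C6 (21 m³) in container 3; 9 m³ remain.
Put C7 (7 m³) in container 3; 2 m³ remain.
Put C8 (20 m³) in container 4; 10 m³ remain.
Put C9 (22 m³) in container 5; 8 m³ remain.
Put C10 (5 m³) in container 5; 3 m³ remain.
Put C11 (2 m³) in container 3; 0 m³ remain.
Put C12 (21 m³) in container 6; 9 m³ remain.
Put C13 (16 m³) in container 7; 14 m³ remain.
Put C14 (18 m³) in container 8; 12 m³ remain.
Put C15 (2 m³) in container 5; 1 m³ remain.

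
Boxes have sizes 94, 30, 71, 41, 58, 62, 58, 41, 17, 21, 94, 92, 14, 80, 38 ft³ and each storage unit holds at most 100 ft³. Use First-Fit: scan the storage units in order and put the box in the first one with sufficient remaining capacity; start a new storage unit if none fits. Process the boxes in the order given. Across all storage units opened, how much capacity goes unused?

Put 94 ft³ in storage unit 1; 6 ft³ remain.
Put 30 ft³ in storage unit 2; 70 ft³ remain.
Put 71 ft³ in storage unit 3; 29 ft³ remain.
Put 41 ft³ in storage unit 2; 29 ft³ remain.
Put 58 ft³ in storage unit 4; 42 ft³ remain.
Put 62 ft³ in storage unit 5; 38 ft³ remain.
Put 58 ft³ in storage unit 6; 42 ft³ remain.
Put 41 ft³ in storage unit 4; 1 ft³ remain.
Put 17 ft³ in storage unit 2; 12 ft³ remain.
Put 21 ft³ in storage unit 3; 8 ft³ remain.
Put 94 ft³ in storage unit 7; 6 ft³ remain.
Put 92 ft³ in storage unit 8; 8 ft³ remain.
Put 14 ft³ in storage unit 5; 24 ft³ remain.
Put 80 ft³ in storage unit 9; 20 ft³ remain.
Put 38 ft³ in storage unit 6; 4 ft³ remain.
9 storage units × 100 ft³ = 900 ft³; used 811 ft³; unused 89 ft³.

89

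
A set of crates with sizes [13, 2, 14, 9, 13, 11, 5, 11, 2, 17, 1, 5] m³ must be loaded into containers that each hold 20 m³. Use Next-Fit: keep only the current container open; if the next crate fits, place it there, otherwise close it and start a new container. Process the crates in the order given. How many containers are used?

8 containers

Put 13 m³ in container 1; 7 m³ remain.
Put 2 m³ in container 1; 5 m³ remain.
Put 14 m³ in container 2; 6 m³ remain.
Put 9 m³ in container 3; 11 m³ remain.
Put 13 m³ in container 4; 7 m³ remain.
Put 11 m³ in container 5; 9 m³ remain.
Put 5 m³ in container 5; 4 m³ remain.
Put 11 m³ in container 6; 9 m³ remain.
Put 2 m³ in container 6; 7 m³ remain.
Put 17 m³ in container 7; 3 m³ remain.
Put 1 m³ in container 7; 2 m³ remain.
Put 5 m³ in container 8; 15 m³ remain.
Final containers: [13,2] [14] [9] [13] [11,5] [11,2] [17,1] [5].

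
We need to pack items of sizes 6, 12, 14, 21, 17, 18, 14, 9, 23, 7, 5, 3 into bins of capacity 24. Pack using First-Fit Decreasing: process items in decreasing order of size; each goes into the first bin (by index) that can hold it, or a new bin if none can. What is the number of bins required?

7 bins

Sorted descending: 23, 21, 18, 17, 14, 14, 12, 9, 7, 6, 5, 3.
Put 23 in bin 1; 1 remain.
Put 21 in bin 2; 3 remain.
Put 18 in bin 3; 6 remain.
Put 17 in bin 4; 7 remain.
Put 14 in bin 5; 10 remain.
Put 14 in bin 6; 10 remain.
Put 12 in bin 7; 12 remain.
Put 9 in bin 5; 1 remain.
Put 7 in bin 4; 0 remain.
Put 6 in bin 3; 0 remain.
Put 5 in bin 6; 5 remain.
Put 3 in bin 2; 0 remain.
Final bins: [23] [21,3] [18,6] [17,7] [14,9] [14,5] [12].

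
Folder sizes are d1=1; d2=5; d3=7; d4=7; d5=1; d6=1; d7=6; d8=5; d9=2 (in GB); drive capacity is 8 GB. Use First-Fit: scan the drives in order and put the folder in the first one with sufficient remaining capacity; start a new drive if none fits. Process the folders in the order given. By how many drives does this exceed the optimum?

First-Fit: [1,5,1,1] [7] [7] [6,2] [5] → 5 drives.
Total size 35 GB; any packing needs at least ⌈35/8⌉ = 5 drives.
So 5 is already optimal.

0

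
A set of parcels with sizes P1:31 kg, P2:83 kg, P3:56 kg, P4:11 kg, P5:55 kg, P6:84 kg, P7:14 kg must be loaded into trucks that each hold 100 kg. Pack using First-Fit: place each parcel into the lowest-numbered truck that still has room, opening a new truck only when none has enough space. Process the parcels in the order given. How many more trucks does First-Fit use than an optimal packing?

0

First-Fit: [31,56,11] [83,14] [55] [84] → 4 trucks.
Total size 334 kg; any packing needs at least ⌈334/100⌉ = 4 trucks.
So 4 is already optimal.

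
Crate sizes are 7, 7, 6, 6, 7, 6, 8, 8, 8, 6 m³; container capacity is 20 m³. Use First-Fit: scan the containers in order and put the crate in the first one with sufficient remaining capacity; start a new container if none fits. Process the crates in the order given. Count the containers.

4 containers

Put 7 m³ in container 1; 13 m³ remain.
Put 7 m³ in container 1; 6 m³ remain.
Put 6 m³ in container 1; 0 m³ remain.
Put 6 m³ in container 2; 14 m³ remain.
Put 7 m³ in container 2; 7 m³ remain.
Put 6 m³ in container 2; 1 m³ remain.
Put 8 m³ in container 3; 12 m³ remain.
Put 8 m³ in container 3; 4 m³ remain.
Put 8 m³ in container 4; 12 m³ remain.
Put 6 m³ in container 4; 6 m³ remain.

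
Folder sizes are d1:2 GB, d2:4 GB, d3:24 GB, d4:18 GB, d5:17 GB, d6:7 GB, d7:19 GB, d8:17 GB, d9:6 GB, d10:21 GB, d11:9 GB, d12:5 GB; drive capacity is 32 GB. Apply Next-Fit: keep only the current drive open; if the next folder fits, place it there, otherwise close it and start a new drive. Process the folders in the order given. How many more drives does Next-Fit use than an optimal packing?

Next-Fit: [2,4,24] [18] [17,7] [19] [17,6] [21,9] [5] → 7 drives.
6 folders exceed 16 GB (half the capacity), and no two of those can share a drive, so at least 6 drives are needed.
An optimal packing achieves that bound: [24,7] [21,9,2] [19,6,5] [18,4] [17] [17] → 6 drives.
Excess: 7 − 6 = 1.

1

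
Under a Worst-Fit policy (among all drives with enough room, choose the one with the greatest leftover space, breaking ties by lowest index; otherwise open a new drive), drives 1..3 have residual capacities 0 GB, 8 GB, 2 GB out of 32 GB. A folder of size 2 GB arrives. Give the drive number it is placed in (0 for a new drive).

Drives with room: drive 2 (8 GB), drive 3 (2 GB).
Most room is drive 2 with 8 GB free.

2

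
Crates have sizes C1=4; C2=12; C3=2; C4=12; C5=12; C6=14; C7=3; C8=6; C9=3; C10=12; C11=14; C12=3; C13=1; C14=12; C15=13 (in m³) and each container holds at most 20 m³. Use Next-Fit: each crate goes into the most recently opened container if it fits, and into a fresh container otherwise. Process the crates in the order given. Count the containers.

C1 (4 m³) → container 1 (remaining 16 m³)
C2 (12 m³) → container 1 (remaining 4 m³)
C3 (2 m³) → container 1 (remaining 2 m³)
C4 (12 m³) → container 2 (remaining 8 m³)
C5 (12 m³) → container 3 (remaining 8 m³)
C6 (14 m³) → container 4 (remaining 6 m³)
C7 (3 m³) → container 4 (remaining 3 m³)
C8 (6 m³) → container 5 (remaining 14 m³)
C9 (3 m³) → container 5 (remaining 11 m³)
C10 (12 m³) → container 6 (remaining 8 m³)
C11 (14 m³) → container 7 (remaining 6 m³)
C12 (3 m³) → container 7 (remaining 3 m³)
C13 (1 m³) → container 7 (remaining 2 m³)
C14 (12 m³) → container 8 (remaining 8 m³)
C15 (13 m³) → container 9 (remaining 7 m³)
Final containers: [4,12,2] [12] [12] [14,3] [6,3] [12] [14,3,1] [12] [13].

9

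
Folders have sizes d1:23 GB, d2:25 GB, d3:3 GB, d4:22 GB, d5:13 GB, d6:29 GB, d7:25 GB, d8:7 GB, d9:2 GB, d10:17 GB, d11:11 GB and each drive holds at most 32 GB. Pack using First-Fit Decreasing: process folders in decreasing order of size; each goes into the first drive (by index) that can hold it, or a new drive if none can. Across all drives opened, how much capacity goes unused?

Sorted descending: 29, 25, 25, 23, 22, 17, 13, 11, 7, 3, 2.
drive 1: place 29 GB, 3 GB left
drive 2: place 25 GB, 7 GB left
drive 3: place 25 GB, 7 GB left
drive 4: place 23 GB, 9 GB left
drive 5: place 22 GB, 10 GB left
drive 6: place 17 GB, 15 GB left
drive 6: place 13 GB, 2 GB left
drive 7: place 11 GB, 21 GB left
drive 2: place 7 GB, 0 GB left
drive 1: place 3 GB, 0 GB left
drive 3: place 2 GB, 5 GB left
7 drives × 32 GB = 224 GB; used 177 GB; unused 47 GB.

47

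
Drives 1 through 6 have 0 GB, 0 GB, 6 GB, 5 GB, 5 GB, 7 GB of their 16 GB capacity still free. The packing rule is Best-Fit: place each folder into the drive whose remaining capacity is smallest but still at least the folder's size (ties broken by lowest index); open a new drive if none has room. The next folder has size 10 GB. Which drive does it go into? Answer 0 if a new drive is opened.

0

No drive has ≥ 10 GB free, so a new drive is opened.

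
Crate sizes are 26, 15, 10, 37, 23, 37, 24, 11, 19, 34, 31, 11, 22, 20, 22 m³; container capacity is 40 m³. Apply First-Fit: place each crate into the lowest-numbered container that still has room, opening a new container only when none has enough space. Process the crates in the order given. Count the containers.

11

container 1: place 26 m³, 14 m³ left
container 2: place 15 m³, 25 m³ left
container 1: place 10 m³, 4 m³ left
container 3: place 37 m³, 3 m³ left
container 2: place 23 m³, 2 m³ left
container 4: place 37 m³, 3 m³ left
container 5: place 24 m³, 16 m³ left
container 5: place 11 m³, 5 m³ left
container 6: place 19 m³, 21 m³ left
container 7: place 34 m³, 6 m³ left
container 8: place 31 m³, 9 m³ left
container 6: place 11 m³, 10 m³ left
container 9: place 22 m³, 18 m³ left
container 10: place 20 m³, 20 m³ left
container 11: place 22 m³, 18 m³ left
Final containers: [26,10] [15,23] [37] [37] [24,11] [19,11] [34] [31] [22] [20] [22].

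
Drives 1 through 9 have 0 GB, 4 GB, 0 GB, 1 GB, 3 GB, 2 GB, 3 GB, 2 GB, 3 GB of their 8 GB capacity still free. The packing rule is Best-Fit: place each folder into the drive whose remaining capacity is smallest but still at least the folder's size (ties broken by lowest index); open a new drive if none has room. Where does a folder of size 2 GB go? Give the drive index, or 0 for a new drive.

Drives with room: drive 2 (4 GB), drive 5 (3 GB), drive 6 (2 GB), drive 7 (3 GB), drive 8 (2 GB), drive 9 (3 GB).
Tightest fit is drive 6 with 2 GB free.

6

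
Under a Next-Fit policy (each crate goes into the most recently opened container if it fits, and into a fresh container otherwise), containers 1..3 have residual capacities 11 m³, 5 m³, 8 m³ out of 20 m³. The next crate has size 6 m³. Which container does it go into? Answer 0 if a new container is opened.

Next-Fit only looks at container 3, which has 8 m³ free.
6 m³ fits there.

3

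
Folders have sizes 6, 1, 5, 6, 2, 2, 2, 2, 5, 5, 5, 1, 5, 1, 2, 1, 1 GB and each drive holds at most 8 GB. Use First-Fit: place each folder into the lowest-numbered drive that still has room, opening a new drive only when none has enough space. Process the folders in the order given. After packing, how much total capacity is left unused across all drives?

Put 6 GB in drive 1; 2 GB remain.
Put 1 GB in drive 1; 1 GB remain.
Put 5 GB in drive 2; 3 GB remain.
Put 6 GB in drive 3; 2 GB remain.
Put 2 GB in drive 2; 1 GB remain.
Put 2 GB in drive 3; 0 GB remain.
Put 2 GB in drive 4; 6 GB remain.
Put 2 GB in drive 4; 4 GB remain.
Put 5 GB in drive 5; 3 GB remain.
Put 5 GB in drive 6; 3 GB remain.
Put 5 GB in drive 7; 3 GB remain.
Put 1 GB in drive 1; 0 GB remain.
Put 5 GB in drive 8; 3 GB remain.
Put 1 GB in drive 2; 0 GB remain.
Put 2 GB in drive 4; 2 GB remain.
Put 1 GB in drive 4; 1 GB remain.
Put 1 GB in drive 4; 0 GB remain.
8 drives × 8 GB = 64 GB; used 52 GB; unused 12 GB.

12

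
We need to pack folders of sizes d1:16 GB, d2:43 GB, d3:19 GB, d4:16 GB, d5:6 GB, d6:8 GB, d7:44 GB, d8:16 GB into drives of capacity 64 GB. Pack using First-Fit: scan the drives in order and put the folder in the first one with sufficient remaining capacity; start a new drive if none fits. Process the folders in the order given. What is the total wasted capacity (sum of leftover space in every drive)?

Put d1 (16 GB) in drive 1; 48 GB remain.
Put d2 (43 GB) in drive 1; 5 GB remain.
Put d3 (19 GB) in drive 2; 45 GB remain.
Put d4 (16 GB) in drive 2; 29 GB remain.
Put d5 (6 GB) in drive 2; 23 GB remain.
Put d6 (8 GB) in drive 2; 15 GB remain.
Put d7 (44 GB) in drive 3; 20 GB remain.
Put d8 (16 GB) in drive 3; 4 GB remain.
3 drives × 64 GB = 192 GB; used 168 GB; unused 24 GB.

24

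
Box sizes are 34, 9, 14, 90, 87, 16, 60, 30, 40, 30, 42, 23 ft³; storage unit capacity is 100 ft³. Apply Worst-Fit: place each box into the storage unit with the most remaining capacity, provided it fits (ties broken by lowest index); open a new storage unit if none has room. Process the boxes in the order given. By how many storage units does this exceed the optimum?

1

Worst-Fit: [34,9,14,16] [90] [87] [60,30] [40,30] [42,23] → 6 storage units.
Total size 475 ft³; any packing needs at least ⌈475/100⌉ = 5 storage units.
An optimal packing achieves that bound: [90,9] [87] [60,40] [42,34,23] [30,30,16,14] → 5 storage units.
Excess: 6 − 5 = 1.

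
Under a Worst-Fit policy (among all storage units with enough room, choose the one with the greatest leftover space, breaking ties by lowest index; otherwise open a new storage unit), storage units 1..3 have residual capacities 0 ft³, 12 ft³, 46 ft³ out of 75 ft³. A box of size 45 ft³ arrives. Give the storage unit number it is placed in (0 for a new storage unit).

3

Storage units with room: storage unit 3 (46 ft³).
Most room is storage unit 3 with 46 ft³ free.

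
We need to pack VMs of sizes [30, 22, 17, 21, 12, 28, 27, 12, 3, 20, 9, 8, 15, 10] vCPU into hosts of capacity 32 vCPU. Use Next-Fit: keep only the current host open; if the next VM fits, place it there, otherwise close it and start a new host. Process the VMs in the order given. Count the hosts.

host 1: place 30 vCPU, 2 vCPU left
host 2: place 22 vCPU, 10 vCPU left
host 3: place 17 vCPU, 15 vCPU left
host 4: place 21 vCPU, 11 vCPU left
host 5: place 12 vCPU, 20 vCPU left
host 6: place 28 vCPU, 4 vCPU left
host 7: place 27 vCPU, 5 vCPU left
host 8: place 12 vCPU, 20 vCPU left
host 8: place 3 vCPU, 17 vCPU left
host 9: place 20 vCPU, 12 vCPU left
host 9: place 9 vCPU, 3 vCPU left
host 10: place 8 vCPU, 24 vCPU left
host 10: place 15 vCPU, 9 vCPU left
host 11: place 10 vCPU, 22 vCPU left

11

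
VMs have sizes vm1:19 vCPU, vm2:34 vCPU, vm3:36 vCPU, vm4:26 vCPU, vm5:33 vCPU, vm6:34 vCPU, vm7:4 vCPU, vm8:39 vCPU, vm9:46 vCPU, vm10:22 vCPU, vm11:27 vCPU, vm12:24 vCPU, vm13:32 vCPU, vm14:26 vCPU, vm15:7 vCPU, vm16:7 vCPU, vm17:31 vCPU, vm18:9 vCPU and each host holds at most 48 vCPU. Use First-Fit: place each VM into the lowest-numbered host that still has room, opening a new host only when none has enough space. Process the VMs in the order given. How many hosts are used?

12 hosts

host 1: place vm1 (19 vCPU), 29 vCPU left
host 2: place vm2 (34 vCPU), 14 vCPU left
host 3: place vm3 (36 vCPU), 12 vCPU left
host 1: place vm4 (26 vCPU), 3 vCPU left
host 4: place vm5 (33 vCPU), 15 vCPU left
host 5: place vm6 (34 vCPU), 14 vCPU left
host 2: place vm7 (4 vCPU), 10 vCPU left
host 6: place vm8 (39 vCPU), 9 vCPU left
host 7: place vm9 (46 vCPU), 2 vCPU left
host 8: place vm10 (22 vCPU), 26 vCPU left
host 9: place vm11 (27 vCPU), 21 vCPU left
host 8: place vm12 (24 vCPU), 2 vCPU left
host 10: place vm13 (32 vCPU), 16 vCPU left
host 11: place vm14 (26 vCPU), 22 vCPU left
host 2: place vm15 (7 vCPU), 3 vCPU left
host 3: place vm16 (7 vCPU), 5 vCPU left
host 12: place vm17 (31 vCPU), 17 vCPU left
host 4: place vm18 (9 vCPU), 6 vCPU left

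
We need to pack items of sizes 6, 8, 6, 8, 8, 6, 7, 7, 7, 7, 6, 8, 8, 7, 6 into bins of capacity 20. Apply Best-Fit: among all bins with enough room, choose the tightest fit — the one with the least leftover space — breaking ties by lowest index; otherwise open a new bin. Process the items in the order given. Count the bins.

Put 6 in bin 1; 14 remain.
Put 8 in bin 1; 6 remain.
Put 6 in bin 1; 0 remain.
Put 8 in bin 2; 12 remain.
Put 8 in bin 2; 4 remain.
Put 6 in bin 3; 14 remain.
Put 7 in bin 3; 7 remain.
Put 7 in bin 3; 0 remain.
Put 7 in bin 4; 13 remain.
Put 7 in bin 4; 6 remain.
Put 6 in bin 4; 0 remain.
Put 8 in bin 5; 12 remain.
Put 8 in bin 5; 4 remain.
Put 7 in bin 6; 13 remain.
Put 6 in bin 6; 7 remain.
Final bins: [6,8,6] [8,8] [6,7,7] [7,7,6] [8,8] [7,6].

6 bins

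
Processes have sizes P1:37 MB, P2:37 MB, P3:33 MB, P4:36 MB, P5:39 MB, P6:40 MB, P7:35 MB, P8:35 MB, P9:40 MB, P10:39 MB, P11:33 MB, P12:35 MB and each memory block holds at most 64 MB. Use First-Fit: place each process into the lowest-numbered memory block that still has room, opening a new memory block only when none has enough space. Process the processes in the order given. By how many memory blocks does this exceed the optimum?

0

First-Fit: [37] [37] [33] [36] [39] [40] [35] [35] [40] [39] [33] [35] → 12 memory blocks.
12 processes exceed 32 MB (half the capacity), and no two of those can share a memory block, so at least 12 memory blocks are needed.
So 12 is already optimal.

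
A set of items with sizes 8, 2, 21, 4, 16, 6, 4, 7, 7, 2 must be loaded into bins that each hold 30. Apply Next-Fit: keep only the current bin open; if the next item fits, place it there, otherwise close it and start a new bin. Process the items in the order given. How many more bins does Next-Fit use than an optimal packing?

Next-Fit: [8,2] [21,4] [16,6,4] [7,7,2] → 4 bins.
Total size 77; any packing needs at least ⌈77/30⌉ = 3 bins.
An optimal packing achieves that bound: [21,8] [16,7,7] [6,4,4,2,2] → 3 bins.
Excess: 4 − 3 = 1.

1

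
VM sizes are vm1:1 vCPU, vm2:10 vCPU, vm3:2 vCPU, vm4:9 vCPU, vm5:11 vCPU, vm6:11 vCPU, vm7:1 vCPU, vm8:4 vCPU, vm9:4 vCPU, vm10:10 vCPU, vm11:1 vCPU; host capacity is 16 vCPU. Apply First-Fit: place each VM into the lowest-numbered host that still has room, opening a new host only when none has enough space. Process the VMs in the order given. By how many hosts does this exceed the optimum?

First-Fit: [1,10,2,1,1] [9,4] [11,4] [11] [10] → 5 hosts.
5 VMs exceed 8 vCPU (half the capacity), and no two of those can share a host, so at least 5 hosts are needed.
So 5 is already optimal.

0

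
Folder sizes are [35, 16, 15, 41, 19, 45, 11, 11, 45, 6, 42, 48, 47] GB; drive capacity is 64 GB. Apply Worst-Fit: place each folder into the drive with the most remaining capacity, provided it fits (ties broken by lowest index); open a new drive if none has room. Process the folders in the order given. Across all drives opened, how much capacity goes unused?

67

35 GB → drive 1 (remaining 29 GB)
16 GB → drive 1 (remaining 13 GB)
15 GB → drive 2 (remaining 49 GB)
41 GB → drive 2 (remaining 8 GB)
19 GB → drive 3 (remaining 45 GB)
45 GB → drive 3 (remaining 0 GB)
11 GB → drive 1 (remaining 2 GB)
11 GB → drive 4 (remaining 53 GB)
45 GB → drive 4 (remaining 8 GB)
6 GB → drive 2 (remaining 2 GB)
42 GB → drive 5 (remaining 22 GB)
48 GB → drive 6 (remaining 16 GB)
47 GB → drive 7 (remaining 17 GB)
7 drives × 64 GB = 448 GB; used 381 GB; unused 67 GB.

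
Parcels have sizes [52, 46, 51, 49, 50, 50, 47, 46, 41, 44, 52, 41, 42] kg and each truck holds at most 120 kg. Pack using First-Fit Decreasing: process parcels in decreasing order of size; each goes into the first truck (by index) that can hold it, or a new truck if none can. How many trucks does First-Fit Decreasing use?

7

Sorted descending: 52, 52, 51, 50, 50, 49, 47, 46, 46, 44, 42, 41, 41.
52 kg → truck 1 (remaining 68 kg)
52 kg → truck 1 (remaining 16 kg)
51 kg → truck 2 (remaining 69 kg)
50 kg → truck 2 (remaining 19 kg)
50 kg → truck 3 (remaining 70 kg)
49 kg → truck 3 (remaining 21 kg)
47 kg → truck 4 (remaining 73 kg)
46 kg → truck 4 (remaining 27 kg)
46 kg → truck 5 (remaining 74 kg)
44 kg → truck 5 (remaining 30 kg)
42 kg → truck 6 (remaining 78 kg)
41 kg → truck 6 (remaining 37 kg)
41 kg → truck 7 (remaining 79 kg)
Final trucks: [52,52] [51,50] [50,49] [47,46] [46,44] [42,41] [41].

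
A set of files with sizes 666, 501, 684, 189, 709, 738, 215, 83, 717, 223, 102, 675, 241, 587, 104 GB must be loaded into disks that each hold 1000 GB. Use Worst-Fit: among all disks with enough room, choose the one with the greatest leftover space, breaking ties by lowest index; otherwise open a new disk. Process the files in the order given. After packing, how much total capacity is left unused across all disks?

1566

Put 666 GB in disk 1; 334 GB remain.
Put 501 GB in disk 2; 499 GB remain.
Put 684 GB in disk 3; 316 GB remain.
Put 189 GB in disk 2; 310 GB remain.
Put 709 GB in disk 4; 291 GB remain.
Put 738 GB in disk 5; 262 GB remain.
Put 215 GB in disk 1; 119 GB remain.
Put 83 GB in disk 3; 233 GB remain.
Put 717 GB in disk 6; 283 GB remain.
Put 223 GB in disk 2; 87 GB remain.
Put 102 GB in disk 4; 189 GB remain.
Put 675 GB in disk 7; 325 GB remain.
Put 241 GB in disk 7; 84 GB remain.
Put 587 GB in disk 8; 413 GB remain.
Put 104 GB in disk 8; 309 GB remain.
8 disks × 1000 GB = 8000 GB; used 6434 GB; unused 1566 GB.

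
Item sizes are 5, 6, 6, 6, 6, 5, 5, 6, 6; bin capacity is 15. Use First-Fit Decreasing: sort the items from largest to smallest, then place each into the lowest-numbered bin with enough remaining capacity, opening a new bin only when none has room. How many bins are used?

4 bins

Sorted descending: 6, 6, 6, 6, 6, 6, 5, 5, 5.
bin 1: place 6, 9 left
bin 1: place 6, 3 left
bin 2: place 6, 9 left
bin 2: place 6, 3 left
bin 3: place 6, 9 left
bin 3: place 6, 3 left
bin 4: place 5, 10 left
bin 4: place 5, 5 left
bin 4: place 5, 0 left
Final bins: [6,6] [6,6] [6,6] [5,5,5].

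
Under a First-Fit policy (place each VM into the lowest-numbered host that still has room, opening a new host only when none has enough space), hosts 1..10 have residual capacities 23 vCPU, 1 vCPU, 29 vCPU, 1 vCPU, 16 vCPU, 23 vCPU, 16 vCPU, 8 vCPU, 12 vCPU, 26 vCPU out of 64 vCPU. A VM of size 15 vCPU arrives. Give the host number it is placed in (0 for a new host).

1

Hosts with room: host 1 (23 vCPU), host 3 (29 vCPU), host 5 (16 vCPU), host 6 (23 vCPU), host 7 (16 vCPU), host 10 (26 vCPU).
The first with room is host 1.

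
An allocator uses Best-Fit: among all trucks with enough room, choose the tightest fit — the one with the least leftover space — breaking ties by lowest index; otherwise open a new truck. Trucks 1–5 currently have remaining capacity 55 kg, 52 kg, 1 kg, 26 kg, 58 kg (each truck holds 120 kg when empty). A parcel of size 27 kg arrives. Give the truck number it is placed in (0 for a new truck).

2

Trucks with room: truck 1 (55 kg), truck 2 (52 kg), truck 5 (58 kg).
Tightest fit is truck 2 with 52 kg free.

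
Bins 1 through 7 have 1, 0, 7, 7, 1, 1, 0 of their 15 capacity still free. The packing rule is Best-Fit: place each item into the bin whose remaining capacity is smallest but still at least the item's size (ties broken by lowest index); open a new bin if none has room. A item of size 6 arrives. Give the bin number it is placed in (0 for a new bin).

Bins with room: bin 3 (7), bin 4 (7).
Tightest fit is bin 3 with 7 free.

3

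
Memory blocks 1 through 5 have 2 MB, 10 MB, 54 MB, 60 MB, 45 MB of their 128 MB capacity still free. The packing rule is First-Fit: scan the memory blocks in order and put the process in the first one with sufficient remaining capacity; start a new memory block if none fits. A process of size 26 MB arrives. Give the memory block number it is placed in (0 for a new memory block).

Memory blocks with room: memory block 3 (54 MB), memory block 4 (60 MB), memory block 5 (45 MB).
The first with room is memory block 3.

3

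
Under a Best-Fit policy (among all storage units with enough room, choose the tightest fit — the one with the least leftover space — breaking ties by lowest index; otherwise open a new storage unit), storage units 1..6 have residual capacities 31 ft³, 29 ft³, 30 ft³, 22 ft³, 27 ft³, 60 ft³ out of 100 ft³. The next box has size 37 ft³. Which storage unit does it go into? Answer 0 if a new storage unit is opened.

6

Storage units with room: storage unit 6 (60 ft³).
Tightest fit is storage unit 6 with 60 ft³ free.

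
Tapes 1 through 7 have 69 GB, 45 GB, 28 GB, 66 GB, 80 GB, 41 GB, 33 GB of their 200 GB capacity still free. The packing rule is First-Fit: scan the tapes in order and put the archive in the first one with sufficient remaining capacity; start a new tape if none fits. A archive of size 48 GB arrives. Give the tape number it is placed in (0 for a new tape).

1

Tapes with room: tape 1 (69 GB), tape 4 (66 GB), tape 5 (80 GB).
The first with room is tape 1.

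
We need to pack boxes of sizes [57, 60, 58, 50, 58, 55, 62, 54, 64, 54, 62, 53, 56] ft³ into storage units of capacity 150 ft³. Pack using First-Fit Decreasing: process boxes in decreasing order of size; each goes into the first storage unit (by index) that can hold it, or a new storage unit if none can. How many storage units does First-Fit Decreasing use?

7 storage units

Sorted descending: 64, 62, 62, 60, 58, 58, 57, 56, 55, 54, 54, 53, 50.
64 ft³ → storage unit 1 (remaining 86 ft³)
62 ft³ → storage unit 1 (remaining 24 ft³)
62 ft³ → storage unit 2 (remaining 88 ft³)
60 ft³ → storage unit 2 (remaining 28 ft³)
58 ft³ → storage unit 3 (remaining 92 ft³)
58 ft³ → storage unit 3 (remaining 34 ft³)
57 ft³ → storage unit 4 (remaining 93 ft³)
56 ft³ → storage unit 4 (remaining 37 ft³)
55 ft³ → storage unit 5 (remaining 95 ft³)
54 ft³ → storage unit 5 (remaining 41 ft³)
54 ft³ → storage unit 6 (remaining 96 ft³)
53 ft³ → storage unit 6 (remaining 43 ft³)
50 ft³ → storage unit 7 (remaining 100 ft³)
Final storage units: [64,62] [62,60] [58,58] [57,56] [55,54] [54,53] [50].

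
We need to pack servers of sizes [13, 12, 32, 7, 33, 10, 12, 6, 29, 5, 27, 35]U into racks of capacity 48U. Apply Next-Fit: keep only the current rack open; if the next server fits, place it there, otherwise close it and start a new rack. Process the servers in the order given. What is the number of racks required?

13U → rack 1 (remaining 35U)
12U → rack 1 (remaining 23U)
32U → rack 2 (remaining 16U)
7U → rack 2 (remaining 9U)
33U → rack 3 (remaining 15U)
10U → rack 3 (remaining 5U)
12U → rack 4 (remaining 36U)
6U → rack 4 (remaining 30U)
29U → rack 4 (remaining 1U)
5U → rack 5 (remaining 43U)
27U → rack 5 (remaining 16U)
35U → rack 6 (remaining 13U)

6 racks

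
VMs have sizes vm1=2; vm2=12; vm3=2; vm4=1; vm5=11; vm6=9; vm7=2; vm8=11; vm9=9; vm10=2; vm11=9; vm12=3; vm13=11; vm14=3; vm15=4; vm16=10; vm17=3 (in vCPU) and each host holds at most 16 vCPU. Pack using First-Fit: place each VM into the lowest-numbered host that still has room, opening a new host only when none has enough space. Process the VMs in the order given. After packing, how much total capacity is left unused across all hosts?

24

Put vm1 (2 vCPU) in host 1; 14 vCPU remain.
Put vm2 (12 vCPU) in host 1; 2 vCPU remain.
Put vm3 (2 vCPU) in host 1; 0 vCPU remain.
Put vm4 (1 vCPU) in host 2; 15 vCPU remain.
Put vm5 (11 vCPU) in host 2; 4 vCPU remain.
Put vm6 (9 vCPU) in host 3; 7 vCPU remain.
Put vm7 (2 vCPU) in host 2; 2 vCPU remain.
Put vm8 (11 vCPU) in host 4; 5 vCPU remain.
Put vm9 (9 vCPU) in host 5; 7 vCPU remain.
Put vm10 (2 vCPU) in host 2; 0 vCPU remain.
Put vm11 (9 vCPU) in host 6; 7 vCPU remain.
Put vm12 (3 vCPU) in host 3; 4 vCPU remain.
Put vm13 (11 vCPU) in host 7; 5 vCPU remain.
Put vm14 (3 vCPU) in host 3; 1 vCPU remain.
Put vm15 (4 vCPU) in host 4; 1 vCPU remain.
Put vm16 (10 vCPU) in host 8; 6 vCPU remain.
Put vm17 (3 vCPU) in host 5; 4 vCPU remain.
8 hosts × 16 vCPU = 128 vCPU; used 104 vCPU; unused 24 vCPU.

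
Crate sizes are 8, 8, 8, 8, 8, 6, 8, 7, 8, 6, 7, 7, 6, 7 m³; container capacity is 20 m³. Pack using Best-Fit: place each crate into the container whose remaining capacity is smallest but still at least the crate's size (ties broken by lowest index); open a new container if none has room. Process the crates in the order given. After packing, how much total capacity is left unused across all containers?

18

Put 8 m³ in container 1; 12 m³ remain.
Put 8 m³ in container 1; 4 m³ remain.
Put 8 m³ in container 2; 12 m³ remain.
Put 8 m³ in container 2; 4 m³ remain.
Put 8 m³ in container 3; 12 m³ remain.
Put 6 m³ in container 3; 6 m³ remain.
Put 8 m³ in container 4; 12 m³ remain.
Put 7 m³ in container 4; 5 m³ remain.
Put 8 m³ in container 5; 12 m³ remain.
Put 6 m³ in container 3; 0 m³ remain.
Put 7 m³ in container 5; 5 m³ remain.
Put 7 m³ in container 6; 13 m³ remain.
Put 6 m³ in container 6; 7 m³ remain.
Put 7 m³ in container 6; 0 m³ remain.
6 containers × 20 m³ = 120 m³; used 102 m³; unused 18 m³.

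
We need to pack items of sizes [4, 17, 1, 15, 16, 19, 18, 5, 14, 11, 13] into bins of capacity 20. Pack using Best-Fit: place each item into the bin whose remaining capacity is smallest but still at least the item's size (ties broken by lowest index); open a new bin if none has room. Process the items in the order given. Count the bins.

8

Put 4 in bin 1; 16 remain.
Put 17 in bin 2; 3 remain.
Put 1 in bin 2; 2 remain.
Put 15 in bin 1; 1 remain.
Put 16 in bin 3; 4 remain.
Put 19 in bin 4; 1 remain.
Put 18 in bin 5; 2 remain.
Put 5 in bin 6; 15 remain.
Put 14 in bin 6; 1 remain.
Put 11 in bin 7; 9 remain.
Put 13 in bin 8; 7 remain.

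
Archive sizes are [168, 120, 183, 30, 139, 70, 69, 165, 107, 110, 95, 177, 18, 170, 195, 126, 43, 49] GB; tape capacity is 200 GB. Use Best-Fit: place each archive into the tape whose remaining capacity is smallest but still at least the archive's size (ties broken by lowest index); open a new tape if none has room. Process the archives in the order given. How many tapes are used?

12 tapes

Put 168 GB in tape 1; 32 GB remain.
Put 120 GB in tape 2; 80 GB remain.
Put 183 GB in tape 3; 17 GB remain.
Put 30 GB in tape 1; 2 GB remain.
Put 139 GB in tape 4; 61 GB remain.
Put 70 GB in tape 2; 10 GB remain.
Put 69 GB in tape 5; 131 GB remain.
Put 165 GB in tape 6; 35 GB remain.
Put 107 GB in tape 5; 24 GB remain.
Put 110 GB in tape 7; 90 GB remain.
Put 95 GB in tape 8; 105 GB remain.
Put 177 GB in tape 9; 23 GB remain.
Put 18 GB in tape 9; 5 GB remain.
Put 170 GB in tape 10; 30 GB remain.
Put 195 GB in tape 11; 5 GB remain.
Put 126 GB in tape 12; 74 GB remain.
Put 43 GB in tape 4; 18 GB remain.
Put 49 GB in tape 12; 25 GB remain.
Final tapes: [168,30] [120,70] [183] [139,43] [69,107] [165] [110] [95] [177,18] [170] [195] [126,49].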